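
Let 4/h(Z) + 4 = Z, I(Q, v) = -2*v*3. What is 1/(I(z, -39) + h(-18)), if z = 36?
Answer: 11/2572 ≈ 0.0042768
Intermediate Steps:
I(Q, v) = -6*v
h(Z) = 4/(-4 + Z)
1/(I(z, -39) + h(-18)) = 1/(-6*(-39) + 4/(-4 - 18)) = 1/(234 + 4/(-22)) = 1/(234 + 4*(-1/22)) = 1/(234 - 2/11) = 1/(2572/11) = 11/2572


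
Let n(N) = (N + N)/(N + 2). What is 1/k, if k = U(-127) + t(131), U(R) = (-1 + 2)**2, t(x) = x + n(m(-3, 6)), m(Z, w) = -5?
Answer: 3/406 ≈ 0.0073892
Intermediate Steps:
n(N) = 2*N/(2 + N) (n(N) = (2*N)/(2 + N) = 2*N/(2 + N))
t(x) = 10/3 + x (t(x) = x + 2*(-5)/(2 - 5) = x + 2*(-5)/(-3) = x + 2*(-5)*(-1/3) = x + 10/3 = 10/3 + x)
U(R) = 1 (U(R) = 1**2 = 1)
k = 406/3 (k = 1 + (10/3 + 131) = 1 + 403/3 = 406/3 ≈ 135.33)
1/k = 1/(406/3) = 3/406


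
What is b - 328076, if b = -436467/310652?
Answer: -101917902019/310652 ≈ -3.2808e+5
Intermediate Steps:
b = -436467/310652 (b = -436467*1/310652 = -436467/310652 ≈ -1.4050)
b - 328076 = -436467/310652 - 328076 = -101917902019/310652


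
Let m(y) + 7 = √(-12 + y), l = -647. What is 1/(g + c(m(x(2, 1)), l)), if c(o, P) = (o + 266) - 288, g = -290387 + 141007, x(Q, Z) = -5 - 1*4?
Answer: -49803/7441016434 - I*√21/22323049302 ≈ -6.693e-6 - 2.0528e-10*I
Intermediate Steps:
x(Q, Z) = -9 (x(Q, Z) = -5 - 4 = -9)
m(y) = -7 + √(-12 + y)
g = -149380
c(o, P) = -22 + o (c(o, P) = (266 + o) - 288 = -22 + o)
1/(g + c(m(x(2, 1)), l)) = 1/(-149380 + (-22 + (-7 + √(-12 - 9)))) = 1/(-149380 + (-22 + (-7 + √(-21)))) = 1/(-149380 + (-22 + (-7 + I*√21))) = 1/(-149380 + (-29 + I*√21)) = 1/(-149409 + I*√21)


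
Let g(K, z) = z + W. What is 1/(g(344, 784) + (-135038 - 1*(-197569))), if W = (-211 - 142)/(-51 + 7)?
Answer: 44/2786213 ≈ 1.5792e-5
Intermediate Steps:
W = 353/44 (W = -353/(-44) = -353*(-1/44) = 353/44 ≈ 8.0227)
g(K, z) = 353/44 + z (g(K, z) = z + 353/44 = 353/44 + z)
1/(g(344, 784) + (-135038 - 1*(-197569))) = 1/((353/44 + 784) + (-135038 - 1*(-197569))) = 1/(34849/44 + (-135038 + 197569)) = 1/(34849/44 + 62531) = 1/(2786213/44) = 44/2786213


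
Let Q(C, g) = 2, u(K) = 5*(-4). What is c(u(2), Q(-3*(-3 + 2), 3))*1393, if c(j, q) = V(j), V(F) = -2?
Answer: -2786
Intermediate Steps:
u(K) = -20
c(j, q) = -2
c(u(2), Q(-3*(-3 + 2), 3))*1393 = -2*1393 = -2786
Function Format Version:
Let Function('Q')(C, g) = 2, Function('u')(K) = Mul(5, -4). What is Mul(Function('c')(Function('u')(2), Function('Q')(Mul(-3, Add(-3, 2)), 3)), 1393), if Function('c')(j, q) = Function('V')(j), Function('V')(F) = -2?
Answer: -2786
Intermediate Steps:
Function('u')(K) = -20
Function('c')(j, q) = -2
Mul(Function('c')(Function('u')(2), Function('Q')(Mul(-3, Add(-3, 2)), 3)), 1393) = Mul(-2, 1393) = -2786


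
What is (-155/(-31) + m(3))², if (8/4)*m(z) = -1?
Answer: 81/4 ≈ 20.250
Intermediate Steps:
m(z) = -½ (m(z) = (½)*(-1) = -½)
(-155/(-31) + m(3))² = (-155/(-31) - ½)² = (-155*(-1/31) - ½)² = (5 - ½)² = (9/2)² = 81/4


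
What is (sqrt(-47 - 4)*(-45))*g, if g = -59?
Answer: 2655*I*sqrt(51) ≈ 18961.0*I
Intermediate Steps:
(sqrt(-47 - 4)*(-45))*g = (sqrt(-47 - 4)*(-45))*(-59) = (sqrt(-51)*(-45))*(-59) = ((I*sqrt(51))*(-45))*(-59) = -45*I*sqrt(51)*(-59) = 2655*I*sqrt(51)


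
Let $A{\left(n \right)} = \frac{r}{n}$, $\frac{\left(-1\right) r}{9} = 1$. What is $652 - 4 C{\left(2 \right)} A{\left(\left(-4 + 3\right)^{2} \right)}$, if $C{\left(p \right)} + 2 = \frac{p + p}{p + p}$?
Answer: $-23472$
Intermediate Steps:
$r = -9$ ($r = \left(-9\right) 1 = -9$)
$C{\left(p \right)} = -1$ ($C{\left(p \right)} = -2 + \frac{p + p}{p + p} = -2 + \frac{2 p}{2 p} = -2 + 2 p \frac{1}{2 p} = -2 + 1 = -1$)
$A{\left(n \right)} = - \frac{9}{n}$
$652 - 4 C{\left(2 \right)} A{\left(\left(-4 + 3\right)^{2} \right)} = 652 \left(-4\right) \left(-1\right) \left(- \frac{9}{\left(-4 + 3\right)^{2}}\right) = 652 \cdot 4 \left(- \frac{9}{\left(-1\right)^{2}}\right) = 652 \cdot 4 \left(- \frac{9}{1}\right) = 652 \cdot 4 \left(\left(-9\right) 1\right) = 652 \cdot 4 \left(-9\right) = 652 \left(-36\right) = -23472$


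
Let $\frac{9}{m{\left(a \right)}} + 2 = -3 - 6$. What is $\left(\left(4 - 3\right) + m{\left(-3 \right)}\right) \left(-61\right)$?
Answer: $- \frac{122}{11} \approx -11.091$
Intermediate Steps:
$m{\left(a \right)} = - \frac{9}{11}$ ($m{\left(a \right)} = \frac{9}{-2 - 9} = \frac{9}{-11} = 9 \left(- \frac{1}{11}\right) = - \frac{9}{11}$)
$\left(\left(4 - 3\right) + m{\left(-3 \right)}\right) \left(-61\right) = \left(\left(4 - 3\right) - \frac{9}{11}\right) \left(-61\right) = \left(1 - \frac{9}{11}\right) \left(-61\right) = \frac{2}{11} \left(-61\right) = - \frac{122}{11}$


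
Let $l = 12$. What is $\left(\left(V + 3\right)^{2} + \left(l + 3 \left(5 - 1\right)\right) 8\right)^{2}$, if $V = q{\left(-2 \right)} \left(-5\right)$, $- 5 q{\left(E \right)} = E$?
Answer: $37249$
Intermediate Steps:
$q{\left(E \right)} = - \frac{E}{5}$
$V = -2$ ($V = \left(- \frac{1}{5}\right) \left(-2\right) \left(-5\right) = \frac{2}{5} \left(-5\right) = -2$)
$\left(\left(V + 3\right)^{2} + \left(l + 3 \left(5 - 1\right)\right) 8\right)^{2} = \left(\left(-2 + 3\right)^{2} + \left(12 + 3 \left(5 - 1\right)\right) 8\right)^{2} = \left(1^{2} + \left(12 + 3 \cdot 4\right) 8\right)^{2} = \left(1 + \left(12 + 12\right) 8\right)^{2} = \left(1 + 24 \cdot 8\right)^{2} = \left(1 + 192\right)^{2} = 193^{2} = 37249$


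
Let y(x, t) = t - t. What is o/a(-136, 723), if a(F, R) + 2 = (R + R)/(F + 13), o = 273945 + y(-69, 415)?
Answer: -3743915/188 ≈ -19914.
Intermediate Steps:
y(x, t) = 0
o = 273945 (o = 273945 + 0 = 273945)
a(F, R) = -2 + 2*R/(13 + F) (a(F, R) = -2 + (R + R)/(F + 13) = -2 + (2*R)/(13 + F) = -2 + 2*R/(13 + F))
o/a(-136, 723) = 273945/((2*(-13 + 723 - 1*(-136))/(13 - 136))) = 273945/((2*(-13 + 723 + 136)/(-123))) = 273945/((2*(-1/123)*846)) = 273945/(-564/41) = 273945*(-41/564) = -3743915/188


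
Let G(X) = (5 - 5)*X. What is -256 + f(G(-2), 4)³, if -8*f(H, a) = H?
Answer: -256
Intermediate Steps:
G(X) = 0 (G(X) = 0*X = 0)
f(H, a) = -H/8
-256 + f(G(-2), 4)³ = -256 + (-⅛*0)³ = -256 + 0³ = -256 + 0 = -256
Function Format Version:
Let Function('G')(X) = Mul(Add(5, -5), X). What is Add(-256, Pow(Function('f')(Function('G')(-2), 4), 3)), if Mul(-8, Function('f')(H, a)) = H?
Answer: -256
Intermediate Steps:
Function('G')(X) = 0 (Function('G')(X) = Mul(0, X) = 0)
Function('f')(H, a) = Mul(Rational(-1, 8), H)
Add(-256, Pow(Function('f')(Function('G')(-2), 4), 3)) = Add(-256, Pow(Mul(Rational(-1, 8), 0), 3)) = Add(-256, Pow(0, 3)) = Add(-256, 0) = -256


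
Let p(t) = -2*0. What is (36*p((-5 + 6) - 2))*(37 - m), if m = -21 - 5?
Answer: 0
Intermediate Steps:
m = -26
p(t) = 0
(36*p((-5 + 6) - 2))*(37 - m) = (36*0)*(37 - 1*(-26)) = 0*(37 + 26) = 0*63 = 0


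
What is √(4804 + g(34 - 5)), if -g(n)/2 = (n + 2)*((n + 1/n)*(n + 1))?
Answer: 2*I*√10344329/29 ≈ 221.81*I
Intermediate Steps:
g(n) = -2*(1 + n)*(2 + n)*(n + 1/n) (g(n) = -2*(n + 2)*(n + 1/n)*(n + 1) = -2*(2 + n)*(n + 1/n)*(1 + n) = -2*(2 + n)*(1 + n)*(n + 1/n) = -2*(1 + n)*(2 + n)*(n + 1/n))
√(4804 + g(34 - 5)) = √(4804 + (-6 - 6*(34 - 5) - 6*(34 - 5)² - 4/(34 - 5) - 2*(34 - 5)³)) = √(4804 + (-6 - 6*29 - 6*29² - 4/29 - 2*29³)) = √(4804 + (-6 - 174 - 6*841 - 4*1/29 - 2*24389)) = √(4804 + (-6 - 174 - 5046 - 4/29 - 48778)) = √(4804 - 1566120/29) = √(-1426804/29) = 2*I*√10344329/29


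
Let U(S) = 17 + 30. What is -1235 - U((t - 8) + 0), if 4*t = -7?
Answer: -1282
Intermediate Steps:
t = -7/4 (t = (¼)*(-7) = -7/4 ≈ -1.7500)
U(S) = 47
-1235 - U((t - 8) + 0) = -1235 - 1*47 = -1235 - 47 = -1282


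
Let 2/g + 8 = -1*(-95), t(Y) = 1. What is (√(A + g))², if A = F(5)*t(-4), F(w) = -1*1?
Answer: -85/87 ≈ -0.97701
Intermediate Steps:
F(w) = -1
g = 2/87 (g = 2/(-8 - 1*(-95)) = 2/(-8 + 95) = 2/87 ≈ 0.022988)
A = -1 (A = -1*1 = -1)
(√(A + g))² = (√(-1 + 2/87))² = (√(-85/87))² = (I*√7395/87)² = -85/87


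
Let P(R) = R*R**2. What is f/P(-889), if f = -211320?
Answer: 211320/702595369 ≈ 0.00030077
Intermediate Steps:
P(R) = R**3
f/P(-889) = -211320/((-889)**3) = -211320/(-702595369) = -211320*(-1/702595369) = 211320/702595369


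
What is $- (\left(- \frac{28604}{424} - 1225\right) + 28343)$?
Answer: $- \frac{2867357}{106} \approx -27051.0$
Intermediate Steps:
$- (\left(- \frac{28604}{424} - 1225\right) + 28343) = - (\left(\left(-28604\right) \frac{1}{424} - 1225\right) + 28343) = - (\left(- \frac{7151}{106} - 1225\right) + 28343) = - (- \frac{137001}{106} + 28343) = \left(-1\right) \frac{2867357}{106} = - \frac{2867357}{106}$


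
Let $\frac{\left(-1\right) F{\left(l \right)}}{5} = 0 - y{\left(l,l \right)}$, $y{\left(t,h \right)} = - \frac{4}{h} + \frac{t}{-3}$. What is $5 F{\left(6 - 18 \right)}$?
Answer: $\frac{325}{3} \approx 108.33$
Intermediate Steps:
$y{\left(t,h \right)} = - \frac{4}{h} - \frac{t}{3}$ ($y{\left(t,h \right)} = - \frac{4}{h} + t \left(- \frac{1}{3}\right) = - \frac{4}{h} - \frac{t}{3}$)
$F{\left(l \right)} = - \frac{20}{l} - \frac{5 l}{3}$ ($F{\left(l \right)} = - 5 \left(0 - \left(- \frac{4}{l} - \frac{l}{3}\right)\right) = - 5 \left(0 + \left(\frac{4}{l} + \frac{l}{3}\right)\right) = - 5 \left(\frac{4}{l} + \frac{l}{3}\right) = - \frac{20}{l} - \frac{5 l}{3}$)
$5 F{\left(6 - 18 \right)} = 5 \left(- \frac{20}{6 - 18} - \frac{5 \left(6 - 18\right)}{3}\right) = 5 \left(- \frac{20}{-12} - -20\right) = 5 \left(\left(-20\right) \left(- \frac{1}{12}\right) + 20\right) = 5 \left(\frac{5}{3} + 20\right) = 5 \cdot \frac{65}{3} = \frac{325}{3}$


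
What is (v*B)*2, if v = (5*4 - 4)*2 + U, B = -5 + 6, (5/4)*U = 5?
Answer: 72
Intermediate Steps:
U = 4 (U = (⅘)*5 = 4)
B = 1
v = 36 (v = (5*4 - 4)*2 + 4 = (20 - 4)*2 + 4 = 16*2 + 4 = 32 + 4 = 36)
(v*B)*2 = (36*1)*2 = 36*2 = 72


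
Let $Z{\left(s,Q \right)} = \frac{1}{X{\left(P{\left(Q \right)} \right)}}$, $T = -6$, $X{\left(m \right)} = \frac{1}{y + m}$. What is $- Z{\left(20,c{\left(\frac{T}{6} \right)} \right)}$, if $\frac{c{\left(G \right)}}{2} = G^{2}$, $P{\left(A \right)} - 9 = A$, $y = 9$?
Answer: $-20$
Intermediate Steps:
$P{\left(A \right)} = 9 + A$
$X{\left(m \right)} = \frac{1}{9 + m}$
$c{\left(G \right)} = 2 G^{2}$
$Z{\left(s,Q \right)} = 18 + Q$ ($Z{\left(s,Q \right)} = \frac{1}{\frac{1}{9 + \left(9 + Q\right)}} = \frac{1}{\frac{1}{18 + Q}} = 18 + Q$)
$- Z{\left(20,c{\left(\frac{T}{6} \right)} \right)} = - (18 + 2 \left(- \frac{6}{6}\right)^{2}) = - (18 + 2 \left(\left(-6\right) \frac{1}{6}\right)^{2}) = - (18 + 2 \left(-1\right)^{2}) = - (18 + 2 \cdot 1) = - (18 + 2) = \left(-1\right) 20 = -20$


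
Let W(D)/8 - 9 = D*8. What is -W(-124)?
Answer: 7864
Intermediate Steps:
W(D) = 72 + 64*D (W(D) = 72 + 8*(D*8) = 72 + 8*(8*D) = 72 + 64*D)
-W(-124) = -(72 + 64*(-124)) = -(72 - 7936) = -1*(-7864) = 7864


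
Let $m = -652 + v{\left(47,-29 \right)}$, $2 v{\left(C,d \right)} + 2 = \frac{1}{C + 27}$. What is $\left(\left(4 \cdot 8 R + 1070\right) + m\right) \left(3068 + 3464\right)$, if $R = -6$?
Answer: $\frac{54380533}{37} \approx 1.4697 \cdot 10^{6}$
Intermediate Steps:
$v{\left(C,d \right)} = -1 + \frac{1}{2 \left(27 + C\right)}$ ($v{\left(C,d \right)} = -1 + \frac{1}{2 \left(C + 27\right)} = -1 + \frac{1}{2 \left(27 + C\right)}$)
$m = - \frac{96643}{148}$ ($m = -652 + \frac{- \frac{53}{2} - 47}{27 + 47} = -652 + \frac{- \frac{53}{2} - 47}{74} = -652 + \frac{1}{74} \left(- \frac{147}{2}\right) = -652 - \frac{147}{148} = - \frac{96643}{148} \approx -652.99$)
$\left(\left(4 \cdot 8 R + 1070\right) + m\right) \left(3068 + 3464\right) = \left(\left(4 \cdot 8 \left(-6\right) + 1070\right) - \frac{96643}{148}\right) \left(3068 + 3464\right) = \left(\left(32 \left(-6\right) + 1070\right) - \frac{96643}{148}\right) 6532 = \left(\left(-192 + 1070\right) - \frac{96643}{148}\right) 6532 = \left(878 - \frac{96643}{148}\right) 6532 = \frac{33301}{148} \cdot 6532 = \frac{54380533}{37}$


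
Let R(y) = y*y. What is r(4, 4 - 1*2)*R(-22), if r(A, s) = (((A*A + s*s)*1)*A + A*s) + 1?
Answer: 43076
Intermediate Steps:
R(y) = y²
r(A, s) = 1 + A*s + A*(A² + s²) (r(A, s) = (((A² + s²)*1)*A + A*s) + 1 = ((A² + s²)*A + A*s) + 1 = (A*(A² + s²) + A*s) + 1 = (A*s + A*(A² + s²)) + 1 = 1 + A*s + A*(A² + s²))
r(4, 4 - 1*2)*R(-22) = (1 + 4³ + 4*(4 - 1*2) + 4*(4 - 1*2)²)*(-22)² = (1 + 64 + 4*(4 - 2) + 4*(4 - 2)²)*484 = (1 + 64 + 4*2 + 4*2²)*484 = (1 + 64 + 8 + 4*4)*484 = (1 + 64 + 8 + 16)*484 = 89*484 = 43076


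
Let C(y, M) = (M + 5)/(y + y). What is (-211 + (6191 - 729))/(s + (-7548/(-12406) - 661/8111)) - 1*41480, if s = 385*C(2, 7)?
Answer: -2411278742521297/58137486346 ≈ -41475.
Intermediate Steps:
C(y, M) = (5 + M)/(2*y) (C(y, M) = (5 + M)/((2*y)) = (5 + M)*(1/(2*y)) = (5 + M)/(2*y))
s = 1155 (s = 385*((½)*(5 + 7)/2) = 385*((½)*(½)*12) = 385*3 = 1155)
(-211 + (6191 - 729))/(s + (-7548/(-12406) - 661/8111)) - 1*41480 = (-211 + (6191 - 729))/(1155 + (-7548/(-12406) - 661/8111)) - 1*41480 = (-211 + 5462)/(1155 + (-7548*(-1/12406) - 661*1/8111)) - 41480 = 5251/(1155 + (3774/6203 - 661/8111)) - 41480 = 5251/(1155 + 26510731/50312533) - 41480 = 5251/(58137486346/50312533) - 41480 = 5251*(50312533/58137486346) - 41480 = 264191110783/58137486346 - 41480 = -2411278742521297/58137486346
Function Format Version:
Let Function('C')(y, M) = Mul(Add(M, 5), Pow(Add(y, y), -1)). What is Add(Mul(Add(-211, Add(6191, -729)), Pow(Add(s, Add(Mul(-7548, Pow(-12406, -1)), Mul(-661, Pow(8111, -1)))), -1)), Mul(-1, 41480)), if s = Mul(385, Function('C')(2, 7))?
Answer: Rational(-2411278742521297, 58137486346) ≈ -41475.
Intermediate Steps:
Function('C')(y, M) = Mul(Rational(1, 2), Pow(y, -1), Add(5, M)) (Function('C')(y, M) = Mul(Add(5, M), Pow(Mul(2, y), -1)) = Mul(Add(5, M), Mul(Rational(1, 2), Pow(y, -1))) = Mul(Rational(1, 2), Pow(y, -1), Add(5, M)))
s = 1155 (s = Mul(385, Mul(Rational(1, 2), Pow(2, -1), Add(5, 7))) = Mul(385, Mul(Rational(1, 2), Rational(1, 2), 12)) = Mul(385, 3) = 1155)
Add(Mul(Add(-211, Add(6191, -729)), Pow(Add(s, Add(Mul(-7548, Pow(-12406, -1)), Mul(-661, Pow(8111, -1)))), -1)), Mul(-1, 41480)) = Add(Mul(Add(-211, Add(6191, -729)), Pow(Add(1155, Add(Mul(-7548, Pow(-12406, -1)), Mul(-661, Pow(8111, -1)))), -1)), Mul(-1, 41480)) = Add(Mul(Add(-211, 5462), Pow(Add(1155, Add(Mul(-7548, Rational(-1, 12406)), Mul(-661, Rational(1, 8111)))), -1)), -41480) = Add(Mul(5251, Pow(Add(1155, Add(Rational(3774, 6203), Rational(-661, 8111))), -1)), -41480) = Add(Mul(5251, Pow(Add(1155, Rational(26510731, 50312533)), -1)), -41480) = Add(Mul(5251, Pow(Rational(58137486346, 50312533), -1)), -41480) = Add(Mul(5251, Rational(50312533, 58137486346)), -41480) = Add(Rational(264191110783, 58137486346), -41480) = Rational(-2411278742521297, 58137486346)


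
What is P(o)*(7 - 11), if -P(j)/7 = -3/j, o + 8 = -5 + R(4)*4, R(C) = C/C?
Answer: 28/3 ≈ 9.3333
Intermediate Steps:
R(C) = 1
o = -9 (o = -8 + (-5 + 1*4) = -8 + (-5 + 4) = -8 - 1 = -9)
P(j) = 21/j (P(j) = -(-21)/j = 21/j)
P(o)*(7 - 11) = (21/(-9))*(7 - 11) = (21*(-⅑))*(-4) = -7/3*(-4) = 28/3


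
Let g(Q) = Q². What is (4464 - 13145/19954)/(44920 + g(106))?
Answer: 8096501/101866984 ≈ 0.079481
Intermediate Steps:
(4464 - 13145/19954)/(44920 + g(106)) = (4464 - 13145/19954)/(44920 + 106²) = (4464 - 13145*1/19954)/(44920 + 11236) = (4464 - 1195/1814)/56156 = (8096501/1814)*(1/56156) = 8096501/101866984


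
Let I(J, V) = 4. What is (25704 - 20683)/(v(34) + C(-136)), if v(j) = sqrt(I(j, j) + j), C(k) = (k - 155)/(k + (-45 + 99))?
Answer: -119811102/170831 + 33761204*sqrt(38)/170831 ≈ 516.93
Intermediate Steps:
C(k) = (-155 + k)/(54 + k) (C(k) = (-155 + k)/(k + 54) = (-155 + k)/(54 + k))
v(j) = sqrt(4 + j)
(25704 - 20683)/(v(34) + C(-136)) = (25704 - 20683)/(sqrt(4 + 34) + (-155 - 136)/(54 - 136)) = 5021/(sqrt(38) - 291/(-82)) = 5021/(sqrt(38) - 1/82*(-291)) = 5021/(sqrt(38) + 291/82) = 5021/(291/82 + sqrt(38))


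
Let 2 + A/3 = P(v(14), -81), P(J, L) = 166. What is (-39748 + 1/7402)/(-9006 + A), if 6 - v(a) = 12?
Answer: 98071565/21006876 ≈ 4.6685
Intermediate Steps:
v(a) = -6 (v(a) = 6 - 1*12 = 6 - 12 = -6)
A = 492 (A = -6 + 3*166 = -6 + 498 = 492)
(-39748 + 1/7402)/(-9006 + A) = (-39748 + 1/7402)/(-9006 + 492) = (-39748 + 1/7402)/(-8514) = -294214695/7402*(-1/8514) = 98071565/21006876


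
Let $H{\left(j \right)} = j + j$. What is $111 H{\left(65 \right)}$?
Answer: $14430$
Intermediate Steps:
$H{\left(j \right)} = 2 j$
$111 H{\left(65 \right)} = 111 \cdot 2 \cdot 65 = 111 \cdot 130 = 14430$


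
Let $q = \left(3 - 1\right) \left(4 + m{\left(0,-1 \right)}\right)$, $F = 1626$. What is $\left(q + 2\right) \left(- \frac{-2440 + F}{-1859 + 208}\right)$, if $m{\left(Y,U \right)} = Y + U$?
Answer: $- \frac{6512}{1651} \approx -3.9443$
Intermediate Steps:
$m{\left(Y,U \right)} = U + Y$
$q = 6$ ($q = \left(3 - 1\right) \left(4 + \left(-1 + 0\right)\right) = 2 \left(4 - 1\right) = 2 \cdot 3 = 6$)
$\left(q + 2\right) \left(- \frac{-2440 + F}{-1859 + 208}\right) = \left(6 + 2\right) \left(- \frac{-2440 + 1626}{-1859 + 208}\right) = 8 \left(- \frac{-814}{-1651}\right) = 8 \left(- \frac{\left(-814\right) \left(-1\right)}{1651}\right) = 8 \left(\left(-1\right) \frac{814}{1651}\right) = 8 \left(- \frac{814}{1651}\right) = - \frac{6512}{1651}$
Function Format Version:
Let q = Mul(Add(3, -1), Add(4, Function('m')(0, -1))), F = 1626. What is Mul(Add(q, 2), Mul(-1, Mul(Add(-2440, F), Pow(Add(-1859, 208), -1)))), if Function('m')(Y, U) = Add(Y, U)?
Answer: Rational(-6512, 1651) ≈ -3.9443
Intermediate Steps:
Function('m')(Y, U) = Add(U, Y)
q = 6 (q = Mul(Add(3, -1), Add(4, Add(-1, 0))) = Mul(2, Add(4, -1)) = Mul(2, 3) = 6)
Mul(Add(q, 2), Mul(-1, Mul(Add(-2440, F), Pow(Add(-1859, 208), -1)))) = Mul(Add(6, 2), Mul(-1, Mul(Add(-2440, 1626), Pow(Add(-1859, 208), -1)))) = Mul(8, Mul(-1, Mul(-814, Pow(-1651, -1)))) = Mul(8, Mul(-1, Mul(-814, Rational(-1, 1651)))) = Mul(8, Mul(-1, Rational(814, 1651))) = Mul(8, Rational(-814, 1651)) = Rational(-6512, 1651)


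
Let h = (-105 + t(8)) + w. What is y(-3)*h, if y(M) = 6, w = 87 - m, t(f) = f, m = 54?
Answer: -384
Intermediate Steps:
w = 33 (w = 87 - 1*54 = 87 - 54 = 33)
h = -64 (h = (-105 + 8) + 33 = -97 + 33 = -64)
y(-3)*h = 6*(-64) = -384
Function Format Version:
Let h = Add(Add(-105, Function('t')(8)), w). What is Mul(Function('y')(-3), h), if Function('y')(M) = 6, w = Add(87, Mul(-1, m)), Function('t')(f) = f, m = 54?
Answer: -384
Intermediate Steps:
w = 33 (w = Add(87, Mul(-1, 54)) = Add(87, -54) = 33)
h = -64 (h = Add(Add(-105, 8), 33) = Add(-97, 33) = -64)
Mul(Function('y')(-3), h) = Mul(6, -64) = -384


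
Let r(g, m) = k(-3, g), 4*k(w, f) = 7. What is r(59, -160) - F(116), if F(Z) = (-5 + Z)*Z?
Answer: -51497/4 ≈ -12874.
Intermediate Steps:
k(w, f) = 7/4 (k(w, f) = (¼)*7 = 7/4)
F(Z) = Z*(-5 + Z)
r(g, m) = 7/4
r(59, -160) - F(116) = 7/4 - 116*(-5 + 116) = 7/4 - 116*111 = 7/4 - 1*12876 = 7/4 - 12876 = -51497/4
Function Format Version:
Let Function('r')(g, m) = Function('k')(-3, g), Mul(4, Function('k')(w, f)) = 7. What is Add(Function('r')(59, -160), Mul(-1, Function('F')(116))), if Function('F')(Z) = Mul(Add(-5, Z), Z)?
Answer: Rational(-51497, 4) ≈ -12874.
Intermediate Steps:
Function('k')(w, f) = Rational(7, 4) (Function('k')(w, f) = Mul(Rational(1, 4), 7) = Rational(7, 4))
Function('F')(Z) = Mul(Z, Add(-5, Z))
Function('r')(g, m) = Rational(7, 4)
Add(Function('r')(59, -160), Mul(-1, Function('F')(116))) = Add(Rational(7, 4), Mul(-1, Mul(116, Add(-5, 116)))) = Add(Rational(7, 4), Mul(-1, Mul(116, 111))) = Add(Rational(7, 4), Mul(-1, 12876)) = Add(Rational(7, 4), -12876) = Rational(-51497, 4)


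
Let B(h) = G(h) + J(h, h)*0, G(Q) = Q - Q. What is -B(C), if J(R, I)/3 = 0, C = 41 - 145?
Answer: 0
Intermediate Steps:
C = -104
J(R, I) = 0 (J(R, I) = 3*0 = 0)
G(Q) = 0
B(h) = 0 (B(h) = 0 + 0*0 = 0 + 0 = 0)
-B(C) = -1*0 = 0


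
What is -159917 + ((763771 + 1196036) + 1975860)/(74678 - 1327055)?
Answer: -66760102792/417459 ≈ -1.5992e+5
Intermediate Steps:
-159917 + ((763771 + 1196036) + 1975860)/(74678 - 1327055) = -159917 + (1959807 + 1975860)/(-1252377) = -159917 + 3935667*(-1/1252377) = -159917 - 1311889/417459 = -66760102792/417459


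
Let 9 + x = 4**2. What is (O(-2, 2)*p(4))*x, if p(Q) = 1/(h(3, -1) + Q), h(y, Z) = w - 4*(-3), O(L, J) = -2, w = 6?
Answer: -7/11 ≈ -0.63636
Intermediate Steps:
h(y, Z) = 18 (h(y, Z) = 6 - 4*(-3) = 6 + 12 = 18)
p(Q) = 1/(18 + Q)
x = 7 (x = -9 + 4**2 = -9 + 16 = 7)
(O(-2, 2)*p(4))*x = -2/(18 + 4)*7 = -2/22*7 = -2*1/22*7 = -1/11*7 = -7/11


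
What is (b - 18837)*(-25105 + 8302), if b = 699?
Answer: 304772814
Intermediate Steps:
(b - 18837)*(-25105 + 8302) = (699 - 18837)*(-25105 + 8302) = -18138*(-16803) = 304772814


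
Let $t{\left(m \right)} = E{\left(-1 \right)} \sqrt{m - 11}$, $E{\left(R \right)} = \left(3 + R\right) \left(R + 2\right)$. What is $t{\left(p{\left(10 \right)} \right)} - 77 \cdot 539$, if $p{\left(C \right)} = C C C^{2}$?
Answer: $-41503 + 2 \sqrt{9989} \approx -41303.0$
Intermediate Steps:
$E{\left(R \right)} = \left(2 + R\right) \left(3 + R\right)$ ($E{\left(R \right)} = \left(3 + R\right) \left(2 + R\right) = \left(2 + R\right) \left(3 + R\right)$)
$p{\left(C \right)} = C^{4}$ ($p{\left(C \right)} = C^{2} C^{2} = C^{4}$)
$t{\left(m \right)} = 2 \sqrt{-11 + m}$ ($t{\left(m \right)} = \left(6 + \left(-1\right)^{2} + 5 \left(-1\right)\right) \sqrt{m - 11} = \left(6 + 1 - 5\right) \sqrt{-11 + m} = 2 \sqrt{-11 + m}$)
$t{\left(p{\left(10 \right)} \right)} - 77 \cdot 539 = 2 \sqrt{-11 + 10^{4}} - 77 \cdot 539 = 2 \sqrt{-11 + 10000} - 41503 = 2 \sqrt{9989} - 41503 = -41503 + 2 \sqrt{9989}$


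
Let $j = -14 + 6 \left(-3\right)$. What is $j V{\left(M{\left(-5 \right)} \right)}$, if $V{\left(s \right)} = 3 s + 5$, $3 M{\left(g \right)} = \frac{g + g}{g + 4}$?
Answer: $-480$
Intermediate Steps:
$M{\left(g \right)} = \frac{2 g}{3 \left(4 + g\right)}$ ($M{\left(g \right)} = \frac{\left(g + g\right) \frac{1}{g + 4}}{3} = \frac{2 g \frac{1}{4 + g}}{3} = \frac{2 g}{3 \left(4 + g\right)}$)
$V{\left(s \right)} = 5 + 3 s$
$j = -32$ ($j = -14 - 18 = -32$)
$j V{\left(M{\left(-5 \right)} \right)} = - 32 \left(5 + 3 \cdot \frac{2}{3} \left(-5\right) \frac{1}{4 - 5}\right) = - 32 \left(5 + 3 \cdot \frac{2}{3} \left(-5\right) \frac{1}{-1}\right) = - 32 \left(5 + 3 \cdot \frac{2}{3} \left(-5\right) \left(-1\right)\right) = - 32 \left(5 + 3 \cdot \frac{10}{3}\right) = - 32 \left(5 + 10\right) = \left(-32\right) 15 = -480$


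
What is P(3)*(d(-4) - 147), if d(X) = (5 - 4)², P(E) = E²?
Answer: -1314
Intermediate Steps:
d(X) = 1 (d(X) = 1² = 1)
P(3)*(d(-4) - 147) = 3²*(1 - 147) = 9*(-146) = -1314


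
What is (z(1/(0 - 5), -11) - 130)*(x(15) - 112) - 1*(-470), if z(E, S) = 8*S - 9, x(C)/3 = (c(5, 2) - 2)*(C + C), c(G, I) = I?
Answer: 25894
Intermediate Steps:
x(C) = 0 (x(C) = 3*((2 - 2)*(C + C)) = 3*(0*(2*C)) = 3*0 = 0)
z(E, S) = -9 + 8*S
(z(1/(0 - 5), -11) - 130)*(x(15) - 112) - 1*(-470) = ((-9 + 8*(-11)) - 130)*(0 - 112) - 1*(-470) = ((-9 - 88) - 130)*(-112) + 470 = (-97 - 130)*(-112) + 470 = -227*(-112) + 470 = 25424 + 470 = 25894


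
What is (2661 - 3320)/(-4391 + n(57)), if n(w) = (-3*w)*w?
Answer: 659/14138 ≈ 0.046612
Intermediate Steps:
n(w) = -3*w**2
(2661 - 3320)/(-4391 + n(57)) = (2661 - 3320)/(-4391 - 3*57**2) = -659/(-4391 - 3*3249) = -659/(-4391 - 9747) = -659/(-14138) = -659*(-1/14138) = 659/14138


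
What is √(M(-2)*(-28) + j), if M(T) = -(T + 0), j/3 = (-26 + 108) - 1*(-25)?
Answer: √265 ≈ 16.279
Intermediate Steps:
j = 321 (j = 3*((-26 + 108) - 1*(-25)) = 3*(82 + 25) = 3*107 = 321)
M(T) = -T
√(M(-2)*(-28) + j) = √(-1*(-2)*(-28) + 321) = √(2*(-28) + 321) = √(-56 + 321) = √265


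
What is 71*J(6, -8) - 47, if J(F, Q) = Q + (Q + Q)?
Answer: -1751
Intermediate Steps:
J(F, Q) = 3*Q (J(F, Q) = Q + 2*Q = 3*Q)
71*J(6, -8) - 47 = 71*(3*(-8)) - 47 = 71*(-24) - 47 = -1704 - 47 = -1751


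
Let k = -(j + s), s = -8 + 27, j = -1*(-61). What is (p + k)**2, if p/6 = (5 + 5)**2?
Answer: 270400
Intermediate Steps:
j = 61
s = 19
p = 600 (p = 6*(5 + 5)**2 = 6*10**2 = 6*100 = 600)
k = -80 (k = -(61 + 19) = -1*80 = -80)
(p + k)**2 = (600 - 80)**2 = 520**2 = 270400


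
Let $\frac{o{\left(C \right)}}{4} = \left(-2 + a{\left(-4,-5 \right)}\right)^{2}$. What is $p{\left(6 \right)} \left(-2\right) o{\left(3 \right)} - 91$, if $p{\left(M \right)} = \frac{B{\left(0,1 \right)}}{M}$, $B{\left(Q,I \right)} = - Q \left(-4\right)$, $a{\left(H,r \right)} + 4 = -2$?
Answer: $-91$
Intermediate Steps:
$a{\left(H,r \right)} = -6$ ($a{\left(H,r \right)} = -4 - 2 = -6$)
$B{\left(Q,I \right)} = 4 Q$
$p{\left(M \right)} = 0$ ($p{\left(M \right)} = \frac{4 \cdot 0}{M} = \frac{0}{M} = 0$)
$o{\left(C \right)} = 256$ ($o{\left(C \right)} = 4 \left(-2 - 6\right)^{2} = 4 \left(-8\right)^{2} = 4 \cdot 64 = 256$)
$p{\left(6 \right)} \left(-2\right) o{\left(3 \right)} - 91 = 0 \left(-2\right) 256 - 91 = 0 \cdot 256 - 91 = 0 - 91 = -91$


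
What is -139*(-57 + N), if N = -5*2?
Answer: 9313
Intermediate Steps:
N = -10
-139*(-57 + N) = -139*(-57 - 10) = -139*(-67) = 9313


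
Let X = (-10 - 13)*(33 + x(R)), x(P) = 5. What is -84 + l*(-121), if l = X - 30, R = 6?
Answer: 109300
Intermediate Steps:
X = -874 (X = (-10 - 13)*(33 + 5) = -23*38 = -874)
l = -904 (l = -874 - 30 = -904)
-84 + l*(-121) = -84 - 904*(-121) = -84 + 109384 = 109300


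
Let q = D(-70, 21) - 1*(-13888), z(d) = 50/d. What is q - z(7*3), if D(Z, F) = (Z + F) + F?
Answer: 291010/21 ≈ 13858.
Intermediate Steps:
D(Z, F) = Z + 2*F (D(Z, F) = (F + Z) + F = Z + 2*F)
q = 13860 (q = (-70 + 2*21) - 1*(-13888) = (-70 + 42) + 13888 = -28 + 13888 = 13860)
q - z(7*3) = 13860 - 50/(7*3) = 13860 - 50/21 = 291010/21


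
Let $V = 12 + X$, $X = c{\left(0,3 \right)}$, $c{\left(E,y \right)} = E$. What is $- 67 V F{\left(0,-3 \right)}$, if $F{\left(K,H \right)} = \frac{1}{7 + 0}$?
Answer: $- \frac{804}{7} \approx -114.86$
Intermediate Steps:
$X = 0$
$V = 12$ ($V = 12 + 0 = 12$)
$F{\left(K,H \right)} = \frac{1}{7}$
$- 67 V F{\left(0,-3 \right)} = \left(-67\right) 12 \cdot \frac{1}{7} = \left(-804\right) \frac{1}{7} = - \frac{804}{7}$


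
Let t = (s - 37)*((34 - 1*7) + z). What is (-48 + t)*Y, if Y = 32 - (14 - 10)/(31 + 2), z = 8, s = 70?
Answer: 388188/11 ≈ 35290.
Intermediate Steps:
t = 1155 (t = (70 - 37)*((34 - 1*7) + 8) = 33*((34 - 7) + 8) = 33*(27 + 8) = 33*35 = 1155)
Y = 1052/33 (Y = 32 - 4/33 = 1052/33 ≈ 31.879)
(-48 + t)*Y = (-48 + 1155)*(1052/33) = 1107*(1052/33) = 388188/11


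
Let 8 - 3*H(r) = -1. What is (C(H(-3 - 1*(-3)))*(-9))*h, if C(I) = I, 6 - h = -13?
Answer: -513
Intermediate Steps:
H(r) = 3 (H(r) = 8/3 - ⅓*(-1) = 8/3 + ⅓ = 3)
h = 19 (h = 6 - 1*(-13) = 6 + 13 = 19)
(C(H(-3 - 1*(-3)))*(-9))*h = (3*(-9))*19 = -27*19 = -513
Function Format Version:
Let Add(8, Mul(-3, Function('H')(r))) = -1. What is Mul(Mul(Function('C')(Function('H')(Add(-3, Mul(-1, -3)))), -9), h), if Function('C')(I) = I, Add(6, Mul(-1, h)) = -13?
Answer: -513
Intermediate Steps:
Function('H')(r) = 3 (Function('H')(r) = Add(Rational(8, 3), Mul(Rational(-1, 3), -1)) = Add(Rational(8, 3), Rational(1, 3)) = 3)
h = 19 (h = Add(6, Mul(-1, -13)) = Add(6, 13) = 19)
Mul(Mul(Function('C')(Function('H')(Add(-3, Mul(-1, -3)))), -9), h) = Mul(Mul(3, -9), 19) = Mul(-27, 19) = -513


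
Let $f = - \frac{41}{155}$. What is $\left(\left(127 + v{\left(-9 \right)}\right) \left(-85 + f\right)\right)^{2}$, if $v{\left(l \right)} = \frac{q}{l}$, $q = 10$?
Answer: $\frac{224212530217984}{1946025} \approx 1.1522 \cdot 10^{8}$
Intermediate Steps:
$v{\left(l \right)} = \frac{10}{l}$
$f = - \frac{41}{155}$ ($f = \left(-41\right) \frac{1}{155} = - \frac{41}{155} \approx -0.26452$)
$\left(\left(127 + v{\left(-9 \right)}\right) \left(-85 + f\right)\right)^{2} = \left(\left(127 + \frac{10}{-9}\right) \left(-85 - \frac{41}{155}\right)\right)^{2} = \left(\left(127 + 10 \left(- \frac{1}{9}\right)\right) \left(- \frac{13216}{155}\right)\right)^{2} = \left(\left(127 - \frac{10}{9}\right) \left(- \frac{13216}{155}\right)\right)^{2} = \left(\frac{1133}{9} \left(- \frac{13216}{155}\right)\right)^{2} = \left(- \frac{14973728}{1395}\right)^{2} = \frac{224212530217984}{1946025}$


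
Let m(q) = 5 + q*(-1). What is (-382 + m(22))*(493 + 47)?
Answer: -215460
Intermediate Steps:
m(q) = 5 - q
(-382 + m(22))*(493 + 47) = (-382 + (5 - 1*22))*(493 + 47) = (-382 + (5 - 22))*540 = (-382 - 17)*540 = -399*540 = -215460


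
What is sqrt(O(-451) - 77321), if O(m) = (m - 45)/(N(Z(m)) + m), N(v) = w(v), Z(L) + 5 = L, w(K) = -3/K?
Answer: 11*I*sqrt(61282634001)/9793 ≈ 278.06*I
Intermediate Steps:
Z(L) = -5 + L
N(v) = -3/v
O(m) = (-45 + m)/(m - 3/(-5 + m)) (O(m) = (m - 45)/(-3/(-5 + m) + m) = (-45 + m)/(m - 3/(-5 + m)))
sqrt(O(-451) - 77321) = sqrt((-45 - 451)*(-5 - 451)/(-3 - 451*(-5 - 451)) - 77321) = sqrt(-496*(-456)/(-3 - 451*(-456)) - 77321) = sqrt(-496*(-456)/(-3 + 205656) - 77321) = sqrt(-496*(-456)/205653 - 77321) = sqrt((1/205653)*(-496)*(-456) - 77321) = sqrt(75392/68551 - 77321) = sqrt(-5300356479/68551) = 11*I*sqrt(61282634001)/9793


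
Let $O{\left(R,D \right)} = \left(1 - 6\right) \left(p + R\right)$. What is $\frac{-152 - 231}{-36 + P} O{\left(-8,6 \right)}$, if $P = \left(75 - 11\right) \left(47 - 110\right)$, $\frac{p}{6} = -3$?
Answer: $\frac{24895}{2034} \approx 12.239$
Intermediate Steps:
$p = -18$ ($p = 6 \left(-3\right) = -18$)
$O{\left(R,D \right)} = 90 - 5 R$ ($O{\left(R,D \right)} = \left(1 - 6\right) \left(-18 + R\right) = - 5 \left(-18 + R\right) = 90 - 5 R$)
$P = -4032$ ($P = 64 \left(-63\right) = -4032$)
$\frac{-152 - 231}{-36 + P} O{\left(-8,6 \right)} = \frac{-152 - 231}{-36 - 4032} \left(90 - -40\right) = - \frac{383}{-4068} \left(90 + 40\right) = \left(-383\right) \left(- \frac{1}{4068}\right) 130 = \frac{383}{4068} \cdot 130 = \frac{24895}{2034}$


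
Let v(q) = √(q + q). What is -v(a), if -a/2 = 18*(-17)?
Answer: -6*√34 ≈ -34.986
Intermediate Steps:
a = 612 (a = -36*(-17) = -2*(-306) = 612)
v(q) = √2*√q (v(q) = √(2*q) = √2*√q)
-v(a) = -√2*√612 = -√2*6*√17 = -6*√34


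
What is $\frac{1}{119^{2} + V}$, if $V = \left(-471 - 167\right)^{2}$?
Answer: $\frac{1}{421205} \approx 2.3741 \cdot 10^{-6}$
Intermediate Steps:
$V = 407044$ ($V = \left(-638\right)^{2} = 407044$)
$\frac{1}{119^{2} + V} = \frac{1}{119^{2} + 407044} = \frac{1}{14161 + 407044} = \frac{1}{421205}$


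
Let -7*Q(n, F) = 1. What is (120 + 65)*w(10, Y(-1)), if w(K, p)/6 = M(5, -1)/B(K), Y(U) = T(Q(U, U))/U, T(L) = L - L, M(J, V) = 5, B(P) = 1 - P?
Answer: -1850/3 ≈ -616.67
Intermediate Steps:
Q(n, F) = -⅐ (Q(n, F) = -⅐*1 = -⅐)
T(L) = 0
Y(U) = 0 (Y(U) = 0/U = 0)
w(K, p) = 30/(1 - K) (w(K, p) = 6*(5/(1 - K)) = 30/(1 - K))
(120 + 65)*w(10, Y(-1)) = (120 + 65)*(-30/(-1 + 10)) = 185*(-30/9) = 185*(-30*⅑) = 185*(-10/3) = -1850/3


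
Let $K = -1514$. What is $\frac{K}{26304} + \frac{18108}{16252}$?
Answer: $\frac{56463413}{53436576} \approx 1.0566$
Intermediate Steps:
$\frac{K}{26304} + \frac{18108}{16252} = - \frac{1514}{26304} + \frac{18108}{16252} = \left(-1514\right) \frac{1}{26304} + 18108 \cdot \frac{1}{16252} = - \frac{757}{13152} + \frac{4527}{4063} = \frac{56463413}{53436576}$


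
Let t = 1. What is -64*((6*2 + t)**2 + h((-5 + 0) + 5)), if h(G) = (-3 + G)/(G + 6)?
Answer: -10784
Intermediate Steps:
h(G) = (-3 + G)/(6 + G)
-64*((6*2 + t)**2 + h((-5 + 0) + 5)) = -64*((6*2 + 1)**2 + (-3 + ((-5 + 0) + 5))/(6 + ((-5 + 0) + 5))) = -64*((12 + 1)**2 + (-3 + (-5 + 5))/(6 + (-5 + 5))) = -64*(13**2 + (-3 + 0)/(6 + 0)) = -64*(169 - 3/6) = -64*(169 + (1/6)*(-3)) = -64*(169 - 1/2) = -64*337/2 = -10784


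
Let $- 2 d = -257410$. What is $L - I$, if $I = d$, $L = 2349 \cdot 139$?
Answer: $197806$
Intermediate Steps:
$d = 128705$ ($d = \left(- \frac{1}{2}\right) \left(-257410\right) = 128705$)
$L = 326511$
$I = 128705$
$L - I = 326511 - 128705 = 197806$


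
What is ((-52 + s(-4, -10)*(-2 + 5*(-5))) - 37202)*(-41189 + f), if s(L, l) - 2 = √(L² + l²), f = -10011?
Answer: 1910169600 + 2764800*√29 ≈ 1.9251e+9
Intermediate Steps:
s(L, l) = 2 + √(L² + l²)
((-52 + s(-4, -10)*(-2 + 5*(-5))) - 37202)*(-41189 + f) = ((-52 + (2 + √((-4)² + (-10)²))*(-2 + 5*(-5))) - 37202)*(-41189 - 10011) = ((-52 + (2 + √(16 + 100))*(-2 - 25)) - 37202)*(-51200) = ((-52 + (2 + √116)*(-27)) - 37202)*(-51200) = ((-52 + (2 + 2*√29)*(-27)) - 37202)*(-51200) = ((-52 + (-54 - 54*√29)) - 37202)*(-51200) = ((-106 - 54*√29) - 37202)*(-51200) = (-37308 - 54*√29)*(-51200) = 1910169600 + 2764800*√29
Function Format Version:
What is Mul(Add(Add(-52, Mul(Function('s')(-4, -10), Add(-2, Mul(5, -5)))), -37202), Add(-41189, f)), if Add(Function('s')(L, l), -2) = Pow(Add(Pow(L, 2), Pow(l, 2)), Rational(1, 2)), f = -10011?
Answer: Add(1910169600, Mul(2764800, Pow(29, Rational(1, 2)))) ≈ 1.9251e+9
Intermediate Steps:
Function('s')(L, l) = Add(2, Pow(Add(Pow(L, 2), Pow(l, 2)), Rational(1, 2)))
Mul(Add(Add(-52, Mul(Function('s')(-4, -10), Add(-2, Mul(5, -5)))), -37202), Add(-41189, f)) = Mul(Add(Add(-52, Mul(Add(2, Pow(Add(Pow(-4, 2), Pow(-10, 2)), Rational(1, 2))), Add(-2, Mul(5, -5)))), -37202), Add(-41189, -10011)) = Mul(Add(Add(-52, Mul(Add(2, Pow(Add(16, 100), Rational(1, 2))), Add(-2, -25))), -37202), -51200) = Mul(Add(Add(-52, Mul(Add(2, Pow(116, Rational(1, 2))), -27)), -37202), -51200) = Mul(Add(Add(-52, Mul(Add(2, Mul(2, Pow(29, Rational(1, 2)))), -27)), -37202), -51200) = Mul(Add(Add(-52, Add(-54, Mul(-54, Pow(29, Rational(1, 2))))), -37202), -51200) = Mul(Add(Add(-106, Mul(-54, Pow(29, Rational(1, 2)))), -37202), -51200) = Mul(Add(-37308, Mul(-54, Pow(29, Rational(1, 2)))), -51200) = Add(1910169600, Mul(2764800, Pow(29, Rational(1, 2))))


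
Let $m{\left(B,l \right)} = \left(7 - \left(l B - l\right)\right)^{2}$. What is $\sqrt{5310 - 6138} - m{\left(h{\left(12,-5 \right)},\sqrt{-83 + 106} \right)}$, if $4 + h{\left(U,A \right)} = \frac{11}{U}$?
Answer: $- \frac{62279}{144} - \frac{\sqrt{23} \left(343 - 36 i\right)}{6} \approx -706.65 + 28.775 i$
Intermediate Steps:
$h{\left(U,A \right)} = -4 + \frac{11}{U}$
$m{\left(B,l \right)} = \left(7 + l - B l\right)^{2}$ ($m{\left(B,l \right)} = \left(7 - \left(B l - l\right)\right)^{2} = \left(7 - \left(- l + B l\right)\right)^{2} = \left(7 + l - B l\right)^{2}$)
$\sqrt{5310 - 6138} - m{\left(h{\left(12,-5 \right)},\sqrt{-83 + 106} \right)} = \sqrt{5310 - 6138} - \left(7 + \sqrt{-83 + 106} - \left(-4 + \frac{11}{12}\right) \sqrt{-83 + 106}\right)^{2} = \sqrt{-828} - \left(7 + \sqrt{23} - \left(-4 + 11 \cdot \frac{1}{12}\right) \sqrt{23}\right)^{2} = 6 i \sqrt{23} - \left(7 + \sqrt{23} - \left(-4 + \frac{11}{12}\right) \sqrt{23}\right)^{2} = 6 i \sqrt{23} - \left(7 + \sqrt{23} - - \frac{37 \sqrt{23}}{12}\right)^{2} = 6 i \sqrt{23} - \left(7 + \sqrt{23} + \frac{37 \sqrt{23}}{12}\right)^{2} = 6 i \sqrt{23} - \left(7 + \frac{49 \sqrt{23}}{12}\right)^{2} = - \left(7 + \frac{49 \sqrt{23}}{12}\right)^{2} + 6 i \sqrt{23}$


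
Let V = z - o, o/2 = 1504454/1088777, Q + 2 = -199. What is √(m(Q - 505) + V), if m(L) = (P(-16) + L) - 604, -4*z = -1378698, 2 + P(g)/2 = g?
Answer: √1627961865998313842/2177554 ≈ 585.94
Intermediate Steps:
Q = -201 (Q = -2 - 199 = -201)
P(g) = -4 + 2*g
o = 3008908/1088777 (o = 2*(1504454/1088777) = 3008908/1088777 ≈ 2.7636)
z = 689349/2 (z = -¼*(-1378698) = 689349/2 ≈ 3.4467e+5)
m(L) = -640 + L (m(L) = ((-4 + 2*(-16)) + L) - 604 = ((-4 - 32) + L) - 604 = (-36 + L) - 604 = -640 + L)
V = 750541318357/2177554 (V = 689349/2 - 1*3008908/1088777 = 689349/2 - 3008908/1088777 = 750541318357/2177554 ≈ 3.4467e+5)
√(m(Q - 505) + V) = √((-640 + (-201 - 505)) + 750541318357/2177554) = √((-640 - 706) + 750541318357/2177554) = √(-1346 + 750541318357/2177554) = √(747610330673/2177554) = √1627961865998313842/2177554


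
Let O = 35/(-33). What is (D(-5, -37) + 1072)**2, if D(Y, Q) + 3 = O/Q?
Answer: 1703766320656/1490841 ≈ 1.1428e+6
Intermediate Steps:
O = -35/33 (O = 35*(-1/33) = -35/33 ≈ -1.0606)
D(Y, Q) = -3 - 35/(33*Q)
(D(-5, -37) + 1072)**2 = ((-3 - 35/33/(-37)) + 1072)**2 = ((-3 - 35/33*(-1/37)) + 1072)**2 = ((-3 + 35/1221) + 1072)**2 = (-3628/1221 + 1072)**2 = (1305284/1221)**2 = 1703766320656/1490841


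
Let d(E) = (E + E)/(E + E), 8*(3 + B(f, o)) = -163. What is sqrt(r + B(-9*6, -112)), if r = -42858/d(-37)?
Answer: I*sqrt(686102)/4 ≈ 207.08*I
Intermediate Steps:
B(f, o) = -187/8 (B(f, o) = -3 + (1/8)*(-163) = -3 - 163/8 = -187/8)
d(E) = 1 (d(E) = (2*E)/((2*E)) = (2*E)*(1/(2*E)) = 1)
r = -42858 (r = -42858/1 = -42858*1 = -42858)
sqrt(r + B(-9*6, -112)) = sqrt(-42858 - 187/8) = sqrt(-343051/8) = I*sqrt(686102)/4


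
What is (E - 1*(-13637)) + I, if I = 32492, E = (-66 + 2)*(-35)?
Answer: 48369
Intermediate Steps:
E = 2240 (E = -64*(-35) = 2240)
(E - 1*(-13637)) + I = (2240 - 1*(-13637)) + 32492 = (2240 + 13637) + 32492 = 15877 + 32492 = 48369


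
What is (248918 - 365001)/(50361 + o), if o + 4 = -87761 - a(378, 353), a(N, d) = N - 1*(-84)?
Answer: 116083/37866 ≈ 3.0656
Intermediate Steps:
a(N, d) = 84 + N (a(N, d) = N + 84 = 84 + N)
o = -88227 (o = -4 + (-87761 - (84 + 378)) = -4 + (-87761 - 1*462) = -4 + (-87761 - 462) = -4 - 88223 = -88227)
(248918 - 365001)/(50361 + o) = (248918 - 365001)/(50361 - 88227) = -116083/(-37866) = -116083*(-1/37866) = 116083/37866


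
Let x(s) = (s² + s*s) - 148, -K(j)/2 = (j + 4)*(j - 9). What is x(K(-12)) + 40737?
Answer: 266381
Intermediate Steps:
K(j) = -2*(-9 + j)*(4 + j) (K(j) = -2*(j + 4)*(j - 9) = -2*(4 + j)*(-9 + j) = -2*(-9 + j)*(4 + j))
x(s) = -148 + 2*s² (x(s) = (s² + s²) - 148 = 2*s² - 148 = -148 + 2*s²)
x(K(-12)) + 40737 = (-148 + 2*(72 - 2*(-12)² + 10*(-12))²) + 40737 = (-148 + 2*(72 - 2*144 - 120)²) + 40737 = (-148 + 2*(72 - 288 - 120)²) + 40737 = (-148 + 2*(-336)²) + 40737 = (-148 + 2*112896) + 40737 = (-148 + 225792) + 40737 = 225644 + 40737 = 266381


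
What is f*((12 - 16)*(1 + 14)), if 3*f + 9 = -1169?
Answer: 23560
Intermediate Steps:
f = -1178/3 (f = -3 + (⅓)*(-1169) = -3 - 1169/3 = -1178/3 ≈ -392.67)
f*((12 - 16)*(1 + 14)) = -1178*(12 - 16)*(1 + 14)/3 = -(-4712)*15/3 = -1178/3*(-60) = 23560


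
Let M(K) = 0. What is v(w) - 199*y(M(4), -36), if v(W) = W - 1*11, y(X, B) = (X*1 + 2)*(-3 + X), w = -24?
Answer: 1159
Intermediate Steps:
y(X, B) = (-3 + X)*(2 + X) (y(X, B) = (X + 2)*(-3 + X) = (2 + X)*(-3 + X) = (-3 + X)*(2 + X))
v(W) = -11 + W (v(W) = W - 11 = -11 + W)
v(w) - 199*y(M(4), -36) = (-11 - 24) - 199*(-6 + 0**2 - 1*0) = -35 - 199*(-6 + 0 + 0) = -35 - 199*(-6) = -35 + 1194 = 1159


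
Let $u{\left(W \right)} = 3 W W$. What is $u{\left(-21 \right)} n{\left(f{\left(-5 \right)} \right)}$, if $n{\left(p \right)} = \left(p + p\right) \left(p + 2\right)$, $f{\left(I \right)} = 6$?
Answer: $127008$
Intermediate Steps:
$u{\left(W \right)} = 3 W^{2}$
$n{\left(p \right)} = 2 p \left(2 + p\right)$
$u{\left(-21 \right)} n{\left(f{\left(-5 \right)} \right)} = 3 \left(-21\right)^{2} \cdot 2 \cdot 6 \left(2 + 6\right) = 3 \cdot 441 \cdot 2 \cdot 6 \cdot 8 = 1323 \cdot 96 = 127008$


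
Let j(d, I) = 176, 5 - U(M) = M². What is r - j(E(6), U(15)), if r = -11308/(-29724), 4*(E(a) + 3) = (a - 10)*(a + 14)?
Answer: -1305029/7431 ≈ -175.62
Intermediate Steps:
U(M) = 5 - M²
E(a) = -3 + (-10 + a)*(14 + a)/4 (E(a) = -3 + ((a - 10)*(a + 14))/4 = -3 + ((-10 + a)*(14 + a))/4 = -3 + (-10 + a)*(14 + a)/4)
r = 2827/7431 (r = -11308*(-1/29724) = 2827/7431 ≈ 0.38043)
r - j(E(6), U(15)) = 2827/7431 - 1*176 = 2827/7431 - 176 = -1305029/7431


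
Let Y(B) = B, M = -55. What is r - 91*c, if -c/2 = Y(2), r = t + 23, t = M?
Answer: 332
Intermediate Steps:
t = -55
r = -32 (r = -55 + 23 = -32)
c = -4 (c = -2*2 = -4)
r - 91*c = -32 - 91*(-4) = -32 + 364 = 332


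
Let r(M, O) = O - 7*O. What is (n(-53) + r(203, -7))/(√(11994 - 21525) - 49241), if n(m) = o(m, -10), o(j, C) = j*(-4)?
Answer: -6253607/1212342806 - 381*I*√1059/1212342806 ≈ -0.0051583 - 1.0227e-5*I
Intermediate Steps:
o(j, C) = -4*j
n(m) = -4*m
r(M, O) = -6*O
(n(-53) + r(203, -7))/(√(11994 - 21525) - 49241) = (-4*(-53) - 6*(-7))/(√(11994 - 21525) - 49241) = (212 + 42)/(√(-9531) - 49241) = 254/(3*I*√1059 - 49241) = 254/(-49241 + 3*I*√1059)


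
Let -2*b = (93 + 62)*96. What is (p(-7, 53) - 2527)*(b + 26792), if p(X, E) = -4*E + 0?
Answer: -53005128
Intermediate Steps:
p(X, E) = -4*E
b = -7440 (b = -(93 + 62)*96/2 = -155*96/2 = -1/2*14880 = -7440)
(p(-7, 53) - 2527)*(b + 26792) = (-4*53 - 2527)*(-7440 + 26792) = (-212 - 2527)*19352 = -2739*19352 = -53005128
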